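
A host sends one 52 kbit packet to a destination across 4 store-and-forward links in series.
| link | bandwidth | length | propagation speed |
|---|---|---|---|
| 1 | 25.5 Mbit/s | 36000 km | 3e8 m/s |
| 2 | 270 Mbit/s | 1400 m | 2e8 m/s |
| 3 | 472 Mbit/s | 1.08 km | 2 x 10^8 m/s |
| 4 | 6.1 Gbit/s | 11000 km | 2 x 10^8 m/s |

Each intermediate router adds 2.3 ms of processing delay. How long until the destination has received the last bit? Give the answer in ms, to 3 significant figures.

184 ms

L = 52000 bits.
Transmission delays (L/R per hop): 2.03922, 0.192593, 0.110169, 0.00852459 ms; sum = 2.3505 ms.
Propagation delays (d/s per hop): 120, 0.007, 0.0054, 55 ms; sum = 175.012 ms.
Processing at 3 router(s): 3 × 2.3 ms = 6.9 ms.
End-to-end = 184 ms.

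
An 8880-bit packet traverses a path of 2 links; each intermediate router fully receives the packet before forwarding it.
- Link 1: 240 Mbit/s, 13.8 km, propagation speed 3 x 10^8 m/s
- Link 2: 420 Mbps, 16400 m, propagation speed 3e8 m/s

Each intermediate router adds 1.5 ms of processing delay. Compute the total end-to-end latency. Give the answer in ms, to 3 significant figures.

1.66 ms

Transmission delays (L/R per hop): 0.037, 0.0211429 ms; sum = 0.0581429 ms.
Propagation delays (d/s per hop): 0.046, 0.0546667 ms; sum = 0.100667 ms.
Processing at 1 router(s): 1 × 1.5 ms = 1.5 ms.
End-to-end = 1.66 ms.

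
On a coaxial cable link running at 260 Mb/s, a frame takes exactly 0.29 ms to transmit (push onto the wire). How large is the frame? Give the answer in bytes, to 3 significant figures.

L = R × t_tx = 260000000 b/s × 0.00029 s = 75400 bits.
In bytes: 75400 / 8 = 9430 bytes.

9430 bytes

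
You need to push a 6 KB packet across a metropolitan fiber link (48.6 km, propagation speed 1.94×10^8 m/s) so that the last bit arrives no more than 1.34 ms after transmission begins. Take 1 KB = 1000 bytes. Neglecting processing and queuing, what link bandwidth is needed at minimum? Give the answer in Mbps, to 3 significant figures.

44.1 Mbps

L = 48000 bits.
Propagation delay = 48600 / 194000000 = 0.250515 ms.
Transmission budget = 1.34 − 0.250515 = 1.08948 ms.
R ≥ L / t_tx = 48000 bits / 0.00108948 s = 44.1 Mbps.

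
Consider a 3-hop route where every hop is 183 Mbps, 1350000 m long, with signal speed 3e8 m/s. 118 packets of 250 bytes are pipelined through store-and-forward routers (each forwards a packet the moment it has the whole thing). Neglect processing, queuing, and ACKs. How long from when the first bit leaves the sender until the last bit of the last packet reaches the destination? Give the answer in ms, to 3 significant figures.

Per-hop transmission t_tx = L/R = 2000/183000000 = 0.010929 ms.
Per-hop propagation t_prop = 1350000/300000000 = 4.5 ms.
Pipeline fill: first packet needs 3·t_tx to clear all hops; remaining 117 packets each add one t_tx.
Total = (3+118-1)·t_tx + 3·t_prop = 120·0.010929 + 3·4.5 = 14.8 ms.

14.8 ms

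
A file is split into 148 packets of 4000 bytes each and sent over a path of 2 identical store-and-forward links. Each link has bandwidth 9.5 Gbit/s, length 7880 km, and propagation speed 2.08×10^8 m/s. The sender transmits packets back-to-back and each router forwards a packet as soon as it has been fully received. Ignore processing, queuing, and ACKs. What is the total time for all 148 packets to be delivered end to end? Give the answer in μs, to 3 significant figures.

Per-hop transmission t_tx = L/R = 32000/9500000000 = 3.36842 μs.
Per-hop propagation t_prop = 7880000/208000000 = 37884.6 μs.
Pipeline fill: first packet needs 2·t_tx to clear all hops; remaining 147 packets each add one t_tx.
Total = (2+148-1)·t_tx + 2·t_prop = 149·3.36842 + 2·37884.6 = 76300 μs.

76300 μs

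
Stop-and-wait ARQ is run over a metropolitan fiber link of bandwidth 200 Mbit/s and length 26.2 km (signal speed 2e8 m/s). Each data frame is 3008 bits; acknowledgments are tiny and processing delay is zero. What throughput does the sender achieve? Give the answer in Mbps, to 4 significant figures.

10.86 Mbps

t_tx = L/R = 3008/200000000 = 1.504e-05 s.
t_prop = 26200/200000000 = 0.000131 s; RTT = 0.000262 s.
Cycle = t_tx + RTT = 0.00027704 s.
Throughput = L / cycle = 3008 / 0.00027704 = 10.86 Mbps.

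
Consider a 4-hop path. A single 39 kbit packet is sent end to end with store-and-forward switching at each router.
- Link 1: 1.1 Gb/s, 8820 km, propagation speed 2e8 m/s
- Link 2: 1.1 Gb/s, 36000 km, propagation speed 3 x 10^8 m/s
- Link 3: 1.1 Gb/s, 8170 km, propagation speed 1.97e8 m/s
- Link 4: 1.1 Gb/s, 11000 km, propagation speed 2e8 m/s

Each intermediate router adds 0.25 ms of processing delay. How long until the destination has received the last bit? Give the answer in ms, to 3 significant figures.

L = 39000 bits.
Transmission delay per hop = L/R = 39000/1100000000 = 0.0354545 ms; 4 hops → 0.141818 ms.
Propagation delays (d/s per hop): 44.1, 120, 41.4721, 55 ms; sum = 260.572 ms.
Processing at 3 router(s): 3 × 0.25 ms = 0.75 ms.
End-to-end = 261 ms.

261 ms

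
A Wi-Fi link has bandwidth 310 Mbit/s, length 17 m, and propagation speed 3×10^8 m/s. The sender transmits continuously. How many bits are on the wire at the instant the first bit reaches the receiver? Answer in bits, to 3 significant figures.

17.6 bits

Propagation delay = 17 / 300000000 = 5.66667e-08 s.
BDP = R × t_prop = 310000000 × 5.66667e-08 = 17.5667 bits.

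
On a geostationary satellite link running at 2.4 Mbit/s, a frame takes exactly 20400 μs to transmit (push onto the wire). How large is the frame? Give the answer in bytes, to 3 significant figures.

6120 bytes

L = R × t_tx = 2400000 b/s × 0.0204 s = 48960 bits.
In bytes: 48960 / 8 = 6120 bytes.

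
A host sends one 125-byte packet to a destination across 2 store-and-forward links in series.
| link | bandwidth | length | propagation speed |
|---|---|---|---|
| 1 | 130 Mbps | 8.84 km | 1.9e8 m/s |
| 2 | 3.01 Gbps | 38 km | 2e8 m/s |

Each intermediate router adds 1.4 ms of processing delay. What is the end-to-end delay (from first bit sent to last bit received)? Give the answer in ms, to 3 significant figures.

L = 125 × 8 = 1000 bits.
Transmission delays (L/R per hop): 0.00769231, 0.000332226 ms; sum = 0.00802453 ms.
Propagation delays (d/s per hop): 0.0465263, 0.19 ms; sum = 0.236526 ms.
Processing at 1 router(s): 1 × 1.4 ms = 1.4 ms.
End-to-end = 1.64 ms.

1.64 ms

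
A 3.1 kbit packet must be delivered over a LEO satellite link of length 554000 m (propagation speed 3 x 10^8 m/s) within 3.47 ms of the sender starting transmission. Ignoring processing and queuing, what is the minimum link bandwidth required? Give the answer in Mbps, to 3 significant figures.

Propagation delay = 554000 / 300000000 = 1.84667 ms.
Transmission budget = 3.47 − 1.84667 = 1.62333 ms.
R ≥ L / t_tx = 3100 bits / 0.00162333 s = 1.91 Mbps.

1.91 Mbps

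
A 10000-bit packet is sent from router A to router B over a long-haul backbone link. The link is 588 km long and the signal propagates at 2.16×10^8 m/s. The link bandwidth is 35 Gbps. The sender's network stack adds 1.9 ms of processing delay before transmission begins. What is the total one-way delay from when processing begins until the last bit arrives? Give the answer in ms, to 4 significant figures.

4.623 ms

Transmission delay = L/R = 10000 / 35000000000 = 0.000285714 ms.
Propagation delay = d/s = 588000 m / 216000000 m/s = 2.72222 ms.
Plus processing delay 1.9 ms = 1.9 ms.
Total = 4.623 ms.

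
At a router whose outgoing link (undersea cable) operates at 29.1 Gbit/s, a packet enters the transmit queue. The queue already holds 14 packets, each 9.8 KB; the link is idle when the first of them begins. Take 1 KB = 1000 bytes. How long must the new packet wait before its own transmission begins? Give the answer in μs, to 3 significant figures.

37.7 μs

Each queued packet: L/R = 78400/29100000000 = 2.69416 μs.
14 queued → 37.7182 μs.
Queuing delay = 37.7 μs.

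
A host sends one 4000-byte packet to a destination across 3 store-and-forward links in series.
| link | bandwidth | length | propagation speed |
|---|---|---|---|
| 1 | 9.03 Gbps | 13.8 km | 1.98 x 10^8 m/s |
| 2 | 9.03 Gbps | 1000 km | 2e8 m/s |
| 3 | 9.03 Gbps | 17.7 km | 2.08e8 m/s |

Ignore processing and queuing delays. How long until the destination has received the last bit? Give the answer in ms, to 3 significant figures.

L = 4000 × 8 = 32000 bits.
Transmission delay per hop = L/R = 32000/9030000000 = 0.00354374 ms; 3 hops → 0.0106312 ms.
Propagation delays (d/s per hop): 0.069697, 5, 0.0850962 ms; sum = 5.15479 ms.
End-to-end = 5.17 ms.

5.17 ms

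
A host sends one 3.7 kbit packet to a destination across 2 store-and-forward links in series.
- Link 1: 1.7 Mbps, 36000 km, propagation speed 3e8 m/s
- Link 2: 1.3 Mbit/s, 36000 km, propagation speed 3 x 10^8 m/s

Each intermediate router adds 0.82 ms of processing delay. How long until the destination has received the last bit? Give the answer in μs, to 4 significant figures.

245800 μs

L = 3700 bits.
Transmission delays (L/R per hop): 2176.47, 2846.15 μs; sum = 5022.62 μs.
Propagation delays (d/s per hop): 120000, 120000 μs; sum = 240000 μs.
Processing at 1 router(s): 1 × 0.82 ms = 820 μs.
End-to-end = 245800 μs.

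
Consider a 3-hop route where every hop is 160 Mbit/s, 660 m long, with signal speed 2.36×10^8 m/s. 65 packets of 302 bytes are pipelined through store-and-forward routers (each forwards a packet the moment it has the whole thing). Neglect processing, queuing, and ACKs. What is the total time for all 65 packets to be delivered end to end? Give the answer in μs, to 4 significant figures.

1020 μs

Per-hop transmission t_tx = L/R = 2416/160000000 = 15.1 μs.
Per-hop propagation t_prop = 660/236000000 = 2.79661 μs.
Pipeline fill: first packet needs 3·t_tx to clear all hops; remaining 64 packets each add one t_tx.
Total = (3+65-1)·t_tx + 3·t_prop = 67·15.1 + 3·2.79661 = 1020 μs.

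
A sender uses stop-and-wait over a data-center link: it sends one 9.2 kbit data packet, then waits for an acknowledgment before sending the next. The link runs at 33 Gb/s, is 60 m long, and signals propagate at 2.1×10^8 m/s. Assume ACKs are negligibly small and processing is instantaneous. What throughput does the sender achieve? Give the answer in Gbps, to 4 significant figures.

t_tx = L/R = 9200/33000000000 = 2.78788e-07 s.
t_prop = 60/210000000 = 2.85714e-07 s; RTT = 5.71429e-07 s.
Cycle = t_tx + RTT = 8.50216e-07 s.
Throughput = L / cycle = 9200 / 8.50216e-07 = 10.82 Gbps.

10.82 Gbps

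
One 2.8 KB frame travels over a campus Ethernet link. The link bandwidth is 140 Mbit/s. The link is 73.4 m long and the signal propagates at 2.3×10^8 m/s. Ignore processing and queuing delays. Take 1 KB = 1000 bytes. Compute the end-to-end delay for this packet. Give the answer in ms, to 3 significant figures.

0.160 ms

L = 22400 bits.
Transmission delay = L/R = 22400 / 140000000 = 0.16 ms.
Propagation delay = d/s = 73.4 m / 2.3e+08 m/s = 0.00031913 ms.
Total = 0.160 ms.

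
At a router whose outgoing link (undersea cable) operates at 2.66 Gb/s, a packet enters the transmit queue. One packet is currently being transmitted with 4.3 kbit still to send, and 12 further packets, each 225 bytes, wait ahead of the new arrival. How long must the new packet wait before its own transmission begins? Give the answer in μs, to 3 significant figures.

Each queued packet: L/R = 1800/2660000000 = 0.676692 μs.
12 queued → 8.1203 μs.
Plus remaining 4300 bits of current packet: 1.61654 μs.
Queuing delay = 9.74 μs.

9.74 μs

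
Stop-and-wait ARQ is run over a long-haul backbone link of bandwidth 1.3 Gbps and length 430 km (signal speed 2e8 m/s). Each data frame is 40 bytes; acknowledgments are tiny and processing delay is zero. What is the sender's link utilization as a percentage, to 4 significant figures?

t_tx = L/R = 320/1300000000 = 2.46154e-07 s.
t_prop = 430000/200000000 = 0.00215 s; RTT = 0.0043 s.
Cycle = t_tx + RTT = 0.00430025 s.
Utilization = t_tx / cycle = 2.46154e-07/0.00430025 = 0.005724 %.

0.005724 %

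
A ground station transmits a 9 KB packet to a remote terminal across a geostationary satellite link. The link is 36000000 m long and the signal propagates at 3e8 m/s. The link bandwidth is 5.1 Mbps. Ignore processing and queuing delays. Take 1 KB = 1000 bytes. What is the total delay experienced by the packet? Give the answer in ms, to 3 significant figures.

L = 72000 bits.
Transmission delay = L/R = 72000 / 5100000 = 14.1176 ms.
Propagation delay = d/s = 36000000 m / 300000000 m/s = 120 ms.
Total = 134 ms.

134 ms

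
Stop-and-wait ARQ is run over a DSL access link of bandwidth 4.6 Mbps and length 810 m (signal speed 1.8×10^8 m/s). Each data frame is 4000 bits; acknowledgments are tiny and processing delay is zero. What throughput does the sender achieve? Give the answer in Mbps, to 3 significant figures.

4.55 Mbps

t_tx = L/R = 4000/4600000 = 0.000869565 s.
t_prop = 810/180000000 = 4.5e-06 s; RTT = 9e-06 s.
Cycle = t_tx + RTT = 0.000878565 s.
Throughput = L / cycle = 4000 / 0.000878565 = 4.55 Mbps.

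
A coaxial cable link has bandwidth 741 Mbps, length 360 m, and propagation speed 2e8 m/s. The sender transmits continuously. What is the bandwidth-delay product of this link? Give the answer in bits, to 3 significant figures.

Propagation delay = 360 / 200000000 = 1.8e-06 s.
BDP = R × t_prop = 741000000 × 1.8e-06 = 1333.8 bits.

1330 bits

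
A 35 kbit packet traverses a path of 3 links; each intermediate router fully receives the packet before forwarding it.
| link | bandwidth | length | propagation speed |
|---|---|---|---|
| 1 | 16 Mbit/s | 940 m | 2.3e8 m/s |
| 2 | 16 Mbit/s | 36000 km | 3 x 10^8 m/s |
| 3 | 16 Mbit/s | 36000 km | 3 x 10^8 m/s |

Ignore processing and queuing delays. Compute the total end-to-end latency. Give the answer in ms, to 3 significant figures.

247 ms

L = 35000 bits.
Transmission delay per hop = L/R = 35000/16000000 = 2.1875 ms; 3 hops → 6.5625 ms.
Propagation delays (d/s per hop): 0.00408696, 120, 120 ms; sum = 240.004 ms.
End-to-end = 247 ms.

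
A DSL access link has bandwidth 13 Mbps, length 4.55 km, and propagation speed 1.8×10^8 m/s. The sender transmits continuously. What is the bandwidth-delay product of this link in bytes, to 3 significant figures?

Propagation delay = 4550 / 180000000 = 2.52778e-05 s.
BDP = R × t_prop = 13000000 × 2.52778e-05 = 328.611 bits.
In bytes: 328.611/8 = 41.1 bytes.

41.1 bytes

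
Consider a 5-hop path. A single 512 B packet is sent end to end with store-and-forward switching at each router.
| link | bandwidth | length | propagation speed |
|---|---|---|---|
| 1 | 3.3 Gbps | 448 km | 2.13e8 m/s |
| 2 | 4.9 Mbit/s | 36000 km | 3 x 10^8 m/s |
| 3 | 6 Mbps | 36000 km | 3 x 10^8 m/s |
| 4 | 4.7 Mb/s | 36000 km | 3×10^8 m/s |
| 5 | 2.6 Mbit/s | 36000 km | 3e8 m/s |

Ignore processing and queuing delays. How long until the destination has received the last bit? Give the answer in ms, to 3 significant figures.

486 ms

L = 512 × 8 = 4096 bits.
Transmission delays (L/R per hop): 0.00124121, 0.835918, 0.682667, 0.871489, 1.57538 ms; sum = 3.9667 ms.
Propagation delays (d/s per hop): 2.10329, 120, 120, 120, 120 ms; sum = 482.103 ms.
End-to-end = 486 ms.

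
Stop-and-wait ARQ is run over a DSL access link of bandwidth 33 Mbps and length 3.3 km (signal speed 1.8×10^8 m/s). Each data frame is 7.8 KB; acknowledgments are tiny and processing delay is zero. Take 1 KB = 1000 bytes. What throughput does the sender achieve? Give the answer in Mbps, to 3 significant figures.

32.4 Mbps

t_tx = L/R = 62400/33000000 = 0.00189091 s.
t_prop = 3300/180000000 = 1.83333e-05 s; RTT = 3.66667e-05 s.
Cycle = t_tx + RTT = 0.00192758 s.
Throughput = L / cycle = 62400 / 0.00192758 = 32.4 Mbps.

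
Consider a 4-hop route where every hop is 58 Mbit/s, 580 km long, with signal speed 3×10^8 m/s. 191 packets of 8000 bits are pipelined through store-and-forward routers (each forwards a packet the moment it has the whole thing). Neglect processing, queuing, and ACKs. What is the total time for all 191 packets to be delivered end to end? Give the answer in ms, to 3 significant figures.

34.5 ms

Per-hop transmission t_tx = L/R = 8000/58000000 = 0.137931 ms.
Per-hop propagation t_prop = 580000/300000000 = 1.93333 ms.
Pipeline fill: first packet needs 4·t_tx to clear all hops; remaining 190 packets each add one t_tx.
Total = (4+191-1)·t_tx + 4·t_prop = 194·0.137931 + 4·1.93333 = 34.5 ms.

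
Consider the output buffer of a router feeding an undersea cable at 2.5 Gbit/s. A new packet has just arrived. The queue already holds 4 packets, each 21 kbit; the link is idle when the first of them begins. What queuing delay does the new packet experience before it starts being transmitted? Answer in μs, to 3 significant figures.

33.6 μs

Each queued packet: L/R = 21000/2500000000 = 8.4 μs.
4 queued → 33.6 μs.
Queuing delay = 33.6 μs.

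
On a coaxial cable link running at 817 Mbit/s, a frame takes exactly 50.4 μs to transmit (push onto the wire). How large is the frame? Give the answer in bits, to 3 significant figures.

41200 bits

L = R × t_tx = 817000000 b/s × 5.04e-05 s = 41176.8 bits.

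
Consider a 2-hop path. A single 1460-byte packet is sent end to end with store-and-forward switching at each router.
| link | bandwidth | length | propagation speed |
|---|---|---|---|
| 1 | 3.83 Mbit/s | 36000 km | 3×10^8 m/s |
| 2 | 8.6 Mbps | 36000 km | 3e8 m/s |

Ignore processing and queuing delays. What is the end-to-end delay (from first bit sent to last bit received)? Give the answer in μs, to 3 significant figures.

L = 1460 × 8 = 11680 bits.
Transmission delays (L/R per hop): 3049.61, 1358.14 μs; sum = 4407.75 μs.
Propagation delays (d/s per hop): 120000, 120000 μs; sum = 240000 μs.
End-to-end = 244000 μs.

244000 μs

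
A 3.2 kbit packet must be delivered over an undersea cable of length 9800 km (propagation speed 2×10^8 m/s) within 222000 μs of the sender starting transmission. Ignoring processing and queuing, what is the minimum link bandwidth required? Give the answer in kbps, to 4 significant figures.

Propagation delay = 9800000 / 200000000 = 49000 μs.
Transmission budget = 222000 − 49000 = 173000 μs.
R ≥ L / t_tx = 3200 bits / 0.173 s = 18.50 kbps.

18.50 kbps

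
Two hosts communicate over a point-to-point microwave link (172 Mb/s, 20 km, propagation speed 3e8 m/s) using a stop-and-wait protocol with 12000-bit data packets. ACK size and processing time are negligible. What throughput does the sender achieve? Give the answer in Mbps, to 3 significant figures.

t_tx = L/R = 12000/172000000 = 6.97674e-05 s.
t_prop = 20000/300000000 = 6.66667e-05 s; RTT = 0.000133333 s.
Cycle = t_tx + RTT = 0.000203101 s.
Throughput = L / cycle = 12000 / 0.000203101 = 59.1 Mbps.

59.1 Mbps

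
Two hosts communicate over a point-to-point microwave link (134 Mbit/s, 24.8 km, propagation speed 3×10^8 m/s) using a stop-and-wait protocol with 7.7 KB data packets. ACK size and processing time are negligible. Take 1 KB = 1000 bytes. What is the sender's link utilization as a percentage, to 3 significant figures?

73.5 %

t_tx = L/R = 61600/134000000 = 0.000459701 s.
t_prop = 24800/300000000 = 8.26667e-05 s; RTT = 0.000165333 s.
Cycle = t_tx + RTT = 0.000625035 s.
Utilization = t_tx / cycle = 0.000459701/0.000625035 = 73.5 %.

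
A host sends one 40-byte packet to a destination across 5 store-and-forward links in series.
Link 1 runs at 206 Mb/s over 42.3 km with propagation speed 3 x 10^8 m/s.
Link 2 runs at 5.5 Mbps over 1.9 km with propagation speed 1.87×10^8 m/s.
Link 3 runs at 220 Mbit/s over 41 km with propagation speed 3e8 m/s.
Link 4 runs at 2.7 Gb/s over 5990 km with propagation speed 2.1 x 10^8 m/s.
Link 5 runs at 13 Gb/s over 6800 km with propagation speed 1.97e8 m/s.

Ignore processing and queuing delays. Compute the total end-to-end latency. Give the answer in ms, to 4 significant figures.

63.39 ms

L = 40 × 8 = 320 bits.
Transmission delays (L/R per hop): 0.0015534, 0.0581818, 0.00145455, 0.000118519, 2.46154e-05 ms; sum = 0.0613329 ms.
Propagation delays (d/s per hop): 0.141, 0.0101604, 0.136667, 28.5238, 34.5178 ms; sum = 63.3294 ms.
End-to-end = 63.39 ms.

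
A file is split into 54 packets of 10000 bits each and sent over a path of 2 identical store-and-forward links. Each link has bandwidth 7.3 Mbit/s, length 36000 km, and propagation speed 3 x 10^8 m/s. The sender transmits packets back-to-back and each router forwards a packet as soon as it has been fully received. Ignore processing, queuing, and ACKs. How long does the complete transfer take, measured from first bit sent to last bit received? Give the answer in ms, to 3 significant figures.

315 ms

Per-hop transmission t_tx = L/R = 10000/7300000 = 1.36986 ms.
Per-hop propagation t_prop = 36000000/300000000 = 120 ms.
Pipeline fill: first packet needs 2·t_tx to clear all hops; remaining 53 packets each add one t_tx.
Total = (2+54-1)·t_tx + 2·t_prop = 55·1.36986 + 2·120 = 315 ms.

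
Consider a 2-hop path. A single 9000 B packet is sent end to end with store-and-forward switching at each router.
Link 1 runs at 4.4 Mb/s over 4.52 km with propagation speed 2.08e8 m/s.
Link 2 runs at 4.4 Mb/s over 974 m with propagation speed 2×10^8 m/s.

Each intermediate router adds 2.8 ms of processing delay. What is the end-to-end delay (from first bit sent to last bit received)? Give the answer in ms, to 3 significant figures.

L = 9000 × 8 = 72000 bits.
Transmission delay per hop = L/R = 72000/4400000 = 16.3636 ms; 2 hops → 32.7273 ms.
Propagation delays (d/s per hop): 0.0217308, 0.00487 ms; sum = 0.0266008 ms.
Processing at 1 router(s): 1 × 2.8 ms = 2.8 ms.
End-to-end = 35.6 ms.

35.6 ms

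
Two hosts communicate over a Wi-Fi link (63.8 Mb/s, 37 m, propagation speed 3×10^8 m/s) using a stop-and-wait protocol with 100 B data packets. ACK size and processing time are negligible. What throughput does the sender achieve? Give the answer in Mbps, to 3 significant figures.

62.6 Mbps

t_tx = L/R = 800/63800000 = 1.25392e-05 s.
t_prop = 37/300000000 = 1.23333e-07 s; RTT = 2.46667e-07 s.
Cycle = t_tx + RTT = 1.27859e-05 s.
Throughput = L / cycle = 800 / 1.27859e-05 = 62.6 Mbps.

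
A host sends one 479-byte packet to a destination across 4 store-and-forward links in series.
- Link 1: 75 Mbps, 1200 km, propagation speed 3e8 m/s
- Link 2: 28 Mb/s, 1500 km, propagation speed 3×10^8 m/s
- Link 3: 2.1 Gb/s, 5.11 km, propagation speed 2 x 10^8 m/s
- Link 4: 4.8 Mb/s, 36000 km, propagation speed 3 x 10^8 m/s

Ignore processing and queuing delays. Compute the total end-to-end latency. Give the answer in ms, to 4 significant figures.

130.0 ms

L = 479 × 8 = 3832 bits.
Transmission delays (L/R per hop): 0.0510933, 0.136857, 0.00182476, 0.798333 ms; sum = 0.988109 ms.
Propagation delays (d/s per hop): 4, 5, 0.02555, 120 ms; sum = 129.026 ms.
End-to-end = 130.0 ms.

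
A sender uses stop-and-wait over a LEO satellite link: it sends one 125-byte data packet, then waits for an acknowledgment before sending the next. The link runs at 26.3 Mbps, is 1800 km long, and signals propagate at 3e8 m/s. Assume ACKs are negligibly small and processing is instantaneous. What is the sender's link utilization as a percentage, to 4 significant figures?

t_tx = L/R = 1000/26300000 = 3.80228e-05 s.
t_prop = 1800000/300000000 = 0.006 s; RTT = 0.012 s.
Cycle = t_tx + RTT = 0.012038 s.
Utilization = t_tx / cycle = 3.80228e-05/0.012038 = 0.3159 %.

0.3159 %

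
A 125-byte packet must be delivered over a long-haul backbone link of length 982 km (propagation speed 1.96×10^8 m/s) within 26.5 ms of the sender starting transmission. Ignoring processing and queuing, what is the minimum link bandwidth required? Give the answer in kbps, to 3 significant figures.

46.5 kbps

L = 1000 bits.
Propagation delay = 982000 / 196000000 = 5.0102 ms.
Transmission budget = 26.5 − 5.0102 = 21.4898 ms.
R ≥ L / t_tx = 1000 bits / 0.0214898 s = 46.5 kbps.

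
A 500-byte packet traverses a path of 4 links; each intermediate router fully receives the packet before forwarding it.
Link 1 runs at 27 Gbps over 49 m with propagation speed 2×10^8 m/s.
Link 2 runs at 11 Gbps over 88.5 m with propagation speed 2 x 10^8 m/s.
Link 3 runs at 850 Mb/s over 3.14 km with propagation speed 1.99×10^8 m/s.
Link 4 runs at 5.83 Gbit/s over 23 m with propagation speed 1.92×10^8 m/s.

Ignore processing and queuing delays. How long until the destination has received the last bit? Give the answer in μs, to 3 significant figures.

L = 500 × 8 = 4000 bits.
Transmission delays (L/R per hop): 0.148148, 0.363636, 4.70588, 0.686106 μs; sum = 5.90377 μs.
Propagation delays (d/s per hop): 0.245, 0.4425, 15.7789, 0.119792 μs; sum = 16.5862 μs.
End-to-end = 22.5 μs.

22.5 μs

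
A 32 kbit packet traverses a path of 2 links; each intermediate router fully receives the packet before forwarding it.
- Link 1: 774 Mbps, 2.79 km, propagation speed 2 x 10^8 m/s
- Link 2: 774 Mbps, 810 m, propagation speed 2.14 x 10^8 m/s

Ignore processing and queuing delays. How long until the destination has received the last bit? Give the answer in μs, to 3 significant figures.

L = 32000 bits.
Transmission delay per hop = L/R = 32000/774000000 = 41.3437 μs; 2 hops → 82.6873 μs.
Propagation delays (d/s per hop): 13.95, 3.78505 μs; sum = 17.735 μs.
End-to-end = 100 μs.

100 μs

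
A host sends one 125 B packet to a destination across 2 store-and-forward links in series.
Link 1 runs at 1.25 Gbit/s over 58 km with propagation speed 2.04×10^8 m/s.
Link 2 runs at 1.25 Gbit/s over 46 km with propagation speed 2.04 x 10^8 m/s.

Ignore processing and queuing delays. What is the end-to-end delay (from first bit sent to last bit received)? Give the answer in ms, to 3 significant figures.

0.511 ms

L = 125 × 8 = 1000 bits.
Transmission delay per hop = L/R = 1000/1250000000 = 0.0008 ms; 2 hops → 0.0016 ms.
Propagation delays (d/s per hop): 0.284314, 0.22549 ms; sum = 0.509804 ms.
End-to-end = 0.511 ms.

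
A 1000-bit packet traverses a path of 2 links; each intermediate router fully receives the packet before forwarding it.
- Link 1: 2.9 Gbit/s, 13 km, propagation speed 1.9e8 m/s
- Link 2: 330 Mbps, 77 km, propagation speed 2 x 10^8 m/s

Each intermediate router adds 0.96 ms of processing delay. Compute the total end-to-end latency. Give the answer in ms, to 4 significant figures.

Transmission delays (L/R per hop): 0.000344828, 0.0030303 ms; sum = 0.00337513 ms.
Propagation delays (d/s per hop): 0.0684211, 0.385 ms; sum = 0.453421 ms.
Processing at 1 router(s): 1 × 0.96 ms = 0.96 ms.
End-to-end = 1.417 ms.

1.417 ms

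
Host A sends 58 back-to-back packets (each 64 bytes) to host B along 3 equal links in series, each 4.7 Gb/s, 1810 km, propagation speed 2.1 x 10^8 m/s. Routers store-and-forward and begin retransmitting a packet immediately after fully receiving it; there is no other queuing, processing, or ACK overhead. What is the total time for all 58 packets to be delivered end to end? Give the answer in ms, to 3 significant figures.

Per-hop transmission t_tx = L/R = 512/4700000000 = 0.000108936 ms.
Per-hop propagation t_prop = 1810000/210000000 = 8.61905 ms.
Pipeline fill: first packet needs 3·t_tx to clear all hops; remaining 57 packets each add one t_tx.
Total = (3+58-1)·t_tx + 3·t_prop = 60·0.000108936 + 3·8.61905 = 25.9 ms.

25.9 ms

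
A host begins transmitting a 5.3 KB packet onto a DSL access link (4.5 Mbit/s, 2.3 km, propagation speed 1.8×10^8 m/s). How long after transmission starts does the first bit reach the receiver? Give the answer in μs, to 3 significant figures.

12.8 μs

First bit experiences only propagation delay: d/s = 2300/180000000 = 12.8 μs.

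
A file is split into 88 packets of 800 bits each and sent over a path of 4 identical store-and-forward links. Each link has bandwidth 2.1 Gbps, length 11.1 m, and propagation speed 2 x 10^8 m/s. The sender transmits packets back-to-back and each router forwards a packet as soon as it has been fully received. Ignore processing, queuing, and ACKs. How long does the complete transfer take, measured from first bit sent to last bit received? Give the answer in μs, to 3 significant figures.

Per-hop transmission t_tx = L/R = 800/2100000000 = 0.380952 μs.
Per-hop propagation t_prop = 11.1/200000000 = 0.0555 μs.
Pipeline fill: first packet needs 4·t_tx to clear all hops; remaining 87 packets each add one t_tx.
Total = (4+88-1)·t_tx + 4·t_prop = 91·0.380952 + 4·0.0555 = 34.9 μs.

34.9 μs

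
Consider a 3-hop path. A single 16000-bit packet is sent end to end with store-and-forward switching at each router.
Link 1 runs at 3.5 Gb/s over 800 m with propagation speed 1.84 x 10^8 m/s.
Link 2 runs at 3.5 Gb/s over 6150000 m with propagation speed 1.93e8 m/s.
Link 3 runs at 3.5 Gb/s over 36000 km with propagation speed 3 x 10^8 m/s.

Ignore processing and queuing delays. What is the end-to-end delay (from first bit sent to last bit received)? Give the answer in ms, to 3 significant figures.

152 ms

Transmission delay per hop = L/R = 16000/3500000000 = 0.00457143 ms; 3 hops → 0.0137143 ms.
Propagation delays (d/s per hop): 0.00434783, 31.8653, 120 ms; sum = 151.87 ms.
End-to-end = 152 ms.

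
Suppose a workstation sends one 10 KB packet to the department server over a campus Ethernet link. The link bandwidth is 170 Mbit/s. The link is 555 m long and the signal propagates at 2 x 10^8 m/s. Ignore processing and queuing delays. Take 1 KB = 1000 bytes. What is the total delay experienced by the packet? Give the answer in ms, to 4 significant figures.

0.4734 ms

L = 80000 bits.
Transmission delay = L/R = 80000 / 170000000 = 0.470588 ms.
Propagation delay = d/s = 555 m / 200000000 m/s = 0.002775 ms.
Total = 0.4734 ms.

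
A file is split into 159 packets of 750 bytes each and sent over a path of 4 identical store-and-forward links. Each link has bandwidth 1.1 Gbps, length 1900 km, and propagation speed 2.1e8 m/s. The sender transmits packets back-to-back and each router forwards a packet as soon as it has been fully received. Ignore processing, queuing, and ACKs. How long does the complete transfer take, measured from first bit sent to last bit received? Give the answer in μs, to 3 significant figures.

Per-hop transmission t_tx = L/R = 6000/1100000000 = 5.45455 μs.
Per-hop propagation t_prop = 1900000/210000000 = 9047.62 μs.
Pipeline fill: first packet needs 4·t_tx to clear all hops; remaining 158 packets each add one t_tx.
Total = (4+159-1)·t_tx + 4·t_prop = 162·5.45455 + 4·9047.62 = 37100 μs.

37100 μs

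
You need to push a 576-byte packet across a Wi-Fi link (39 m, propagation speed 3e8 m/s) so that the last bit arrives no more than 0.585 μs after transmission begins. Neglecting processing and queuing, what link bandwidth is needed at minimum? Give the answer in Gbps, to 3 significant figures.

L = 4608 bits.
Propagation delay = 39 / 300000000 = 0.13 μs.
Transmission budget = 0.585 − 0.13 = 0.455 μs.
R ≥ L / t_tx = 4608 bits / 4.55e-07 s = 10.1 Gbps.

10.1 Gbps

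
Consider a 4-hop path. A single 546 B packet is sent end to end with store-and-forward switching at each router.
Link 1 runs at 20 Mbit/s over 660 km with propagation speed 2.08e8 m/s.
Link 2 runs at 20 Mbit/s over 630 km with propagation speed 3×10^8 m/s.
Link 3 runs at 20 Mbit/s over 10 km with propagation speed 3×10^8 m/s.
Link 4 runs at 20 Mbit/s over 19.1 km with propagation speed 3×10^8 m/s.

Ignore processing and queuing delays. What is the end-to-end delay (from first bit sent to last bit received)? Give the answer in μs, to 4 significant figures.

6244 μs

L = 546 × 8 = 4368 bits.
Transmission delay per hop = L/R = 4368/20000000 = 218.4 μs; 4 hops → 873.6 μs.
Propagation delays (d/s per hop): 3173.08, 2100, 33.3333, 63.6667 μs; sum = 5370.08 μs.
End-to-end = 6244 μs.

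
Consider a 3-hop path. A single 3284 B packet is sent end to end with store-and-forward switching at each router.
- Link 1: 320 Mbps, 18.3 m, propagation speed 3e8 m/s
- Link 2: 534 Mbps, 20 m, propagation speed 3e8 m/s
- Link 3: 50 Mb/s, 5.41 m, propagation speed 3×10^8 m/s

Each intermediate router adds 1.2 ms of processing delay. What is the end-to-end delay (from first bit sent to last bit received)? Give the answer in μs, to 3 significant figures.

3060 μs

L = 3284 × 8 = 26272 bits.
Transmission delays (L/R per hop): 82.1, 49.1985, 525.44 μs; sum = 656.739 μs.
Propagation delays (d/s per hop): 0.061, 0.0666667, 0.0180333 μs; sum = 0.1457 μs.
Processing at 2 router(s): 2 × 1.2 ms = 2400 μs.
End-to-end = 3060 μs.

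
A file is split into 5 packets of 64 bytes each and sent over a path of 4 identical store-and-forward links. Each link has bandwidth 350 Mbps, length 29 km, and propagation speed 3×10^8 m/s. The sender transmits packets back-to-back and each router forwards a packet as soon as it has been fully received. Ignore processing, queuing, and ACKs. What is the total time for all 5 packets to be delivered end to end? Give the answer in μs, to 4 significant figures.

Per-hop transmission t_tx = L/R = 512/350000000 = 1.46286 μs.
Per-hop propagation t_prop = 29000/300000000 = 96.6667 μs.
Pipeline fill: first packet needs 4·t_tx to clear all hops; remaining 4 packets each add one t_tx.
Total = (4+5-1)·t_tx + 4·t_prop = 8·1.46286 + 4·96.6667 = 398.4 μs.

398.4 μs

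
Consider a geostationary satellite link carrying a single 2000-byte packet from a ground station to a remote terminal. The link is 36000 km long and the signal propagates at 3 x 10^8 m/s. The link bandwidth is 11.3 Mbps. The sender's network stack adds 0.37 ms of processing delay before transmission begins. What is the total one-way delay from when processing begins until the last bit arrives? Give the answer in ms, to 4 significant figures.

L = 2000 × 8 = 16000 bits.
Transmission delay = L/R = 16000 / 11300000 = 1.41593 ms.
Propagation delay = d/s = 36000000 m / 300000000 m/s = 120 ms.
Plus processing delay 0.37 ms = 0.37 ms.
Total = 121.8 ms.

121.8 ms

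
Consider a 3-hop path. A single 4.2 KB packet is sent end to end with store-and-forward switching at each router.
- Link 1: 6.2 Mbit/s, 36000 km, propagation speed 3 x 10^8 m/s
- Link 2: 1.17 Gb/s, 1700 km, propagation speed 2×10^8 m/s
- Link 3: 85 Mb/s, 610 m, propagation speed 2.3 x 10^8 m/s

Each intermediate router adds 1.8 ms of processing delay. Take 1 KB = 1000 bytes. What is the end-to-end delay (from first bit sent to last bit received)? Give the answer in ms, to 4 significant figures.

L = 33600 bits.
Transmission delays (L/R per hop): 5.41935, 0.0287179, 0.395294 ms; sum = 5.84337 ms.
Propagation delays (d/s per hop): 120, 8.5, 0.00265217 ms; sum = 128.503 ms.
Processing at 2 router(s): 2 × 1.8 ms = 3.6 ms.
End-to-end = 137.9 ms.

137.9 ms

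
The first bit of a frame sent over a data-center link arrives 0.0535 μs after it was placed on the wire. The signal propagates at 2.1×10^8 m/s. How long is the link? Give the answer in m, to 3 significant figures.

11.2 m

d = s × t_prop = 210000000 × 5.35e-08 = 11.2 m.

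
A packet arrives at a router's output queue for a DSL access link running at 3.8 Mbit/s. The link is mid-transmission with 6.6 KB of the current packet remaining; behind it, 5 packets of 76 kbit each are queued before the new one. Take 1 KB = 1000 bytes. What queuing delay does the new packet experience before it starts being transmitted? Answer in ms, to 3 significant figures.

114 ms

Each queued packet: L/R = 76000/3800000 = 20 ms.
5 queued → 100 ms.
Plus remaining 52800 bits of current packet: 13.8947 ms.
Queuing delay = 114 ms.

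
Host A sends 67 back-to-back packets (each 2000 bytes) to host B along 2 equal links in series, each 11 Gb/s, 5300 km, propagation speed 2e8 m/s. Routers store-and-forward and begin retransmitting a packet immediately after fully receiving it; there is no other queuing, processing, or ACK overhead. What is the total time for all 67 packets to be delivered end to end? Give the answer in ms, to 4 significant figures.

53.10 ms

Per-hop transmission t_tx = L/R = 16000/11000000000 = 0.00145455 ms.
Per-hop propagation t_prop = 5300000/200000000 = 26.5 ms.
Pipeline fill: first packet needs 2·t_tx to clear all hops; remaining 66 packets each add one t_tx.
Total = (2+67-1)·t_tx + 2·t_prop = 68·0.00145455 + 2·26.5 = 53.10 ms.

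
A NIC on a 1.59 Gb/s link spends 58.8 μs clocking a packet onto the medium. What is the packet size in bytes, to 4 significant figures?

L = R × t_tx = 1590000000 b/s × 5.88e-05 s = 93492 bits.
In bytes: 93492 / 8 = 11690 bytes.

11690 bytes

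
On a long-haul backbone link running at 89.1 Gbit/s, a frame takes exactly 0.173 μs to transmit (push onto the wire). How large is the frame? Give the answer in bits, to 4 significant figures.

L = R × t_tx = 89100000000 b/s × 1.73e-07 s = 15414.3 bits.

15410 bits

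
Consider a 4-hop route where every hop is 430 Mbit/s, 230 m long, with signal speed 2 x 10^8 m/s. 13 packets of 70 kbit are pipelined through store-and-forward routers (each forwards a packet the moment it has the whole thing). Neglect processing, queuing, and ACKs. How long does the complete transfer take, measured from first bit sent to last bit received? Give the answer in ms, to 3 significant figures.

2.61 ms

Per-hop transmission t_tx = L/R = 70000/430000000 = 0.162791 ms.
Per-hop propagation t_prop = 230/200000000 = 0.00115 ms.
Pipeline fill: first packet needs 4·t_tx to clear all hops; remaining 12 packets each add one t_tx.
Total = (4+13-1)·t_tx + 4·t_prop = 16·0.162791 + 4·0.00115 = 2.61 ms.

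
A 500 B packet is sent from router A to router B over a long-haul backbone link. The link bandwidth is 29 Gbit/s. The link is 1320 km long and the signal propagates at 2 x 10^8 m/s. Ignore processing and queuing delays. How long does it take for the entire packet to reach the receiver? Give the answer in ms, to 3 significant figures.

6.60 ms

L = 500 × 8 = 4000 bits.
Transmission delay = L/R = 4000 / 29000000000 = 0.000137931 ms.
Propagation delay = d/s = 1320000 m / 200000000 m/s = 6.6 ms.
Total = 6.60 ms.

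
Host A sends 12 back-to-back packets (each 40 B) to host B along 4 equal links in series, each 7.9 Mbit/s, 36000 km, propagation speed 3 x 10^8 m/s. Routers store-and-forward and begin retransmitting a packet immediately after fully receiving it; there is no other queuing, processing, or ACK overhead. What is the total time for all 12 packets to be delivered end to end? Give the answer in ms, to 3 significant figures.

481 ms

Per-hop transmission t_tx = L/R = 320/7900000 = 0.0405063 ms.
Per-hop propagation t_prop = 36000000/300000000 = 120 ms.
Pipeline fill: first packet needs 4·t_tx to clear all hops; remaining 11 packets each add one t_tx.
Total = (4+12-1)·t_tx + 4·t_prop = 15·0.0405063 + 4·120 = 481 ms.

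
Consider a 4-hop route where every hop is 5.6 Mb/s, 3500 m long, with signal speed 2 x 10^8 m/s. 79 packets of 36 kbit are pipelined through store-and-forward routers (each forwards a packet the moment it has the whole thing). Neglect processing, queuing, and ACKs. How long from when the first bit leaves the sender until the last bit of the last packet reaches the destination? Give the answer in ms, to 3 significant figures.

Per-hop transmission t_tx = L/R = 36000/5600000 = 6.42857 ms.
Per-hop propagation t_prop = 3500/200000000 = 0.0175 ms.
Pipeline fill: first packet needs 4·t_tx to clear all hops; remaining 78 packets each add one t_tx.
Total = (4+79-1)·t_tx + 4·t_prop = 82·6.42857 + 4·0.0175 = 527 ms.

527 ms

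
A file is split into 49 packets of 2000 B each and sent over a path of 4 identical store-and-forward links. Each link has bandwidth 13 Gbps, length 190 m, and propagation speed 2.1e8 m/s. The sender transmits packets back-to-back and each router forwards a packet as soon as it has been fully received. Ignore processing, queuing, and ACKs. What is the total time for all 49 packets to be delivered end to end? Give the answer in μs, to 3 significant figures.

67.6 μs

Per-hop transmission t_tx = L/R = 16000/13000000000 = 1.23077 μs.
Per-hop propagation t_prop = 190/210000000 = 0.904762 μs.
Pipeline fill: first packet needs 4·t_tx to clear all hops; remaining 48 packets each add one t_tx.
Total = (4+49-1)·t_tx + 4·t_prop = 52·1.23077 + 4·0.904762 = 67.6 μs.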